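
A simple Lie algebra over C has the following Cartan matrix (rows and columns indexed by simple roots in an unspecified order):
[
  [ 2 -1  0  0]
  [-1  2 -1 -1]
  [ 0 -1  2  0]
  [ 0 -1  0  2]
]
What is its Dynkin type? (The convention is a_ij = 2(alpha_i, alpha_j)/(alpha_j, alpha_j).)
The matrix has rank 4 with 2's on the diagonal. Reading the off-diagonal entries as Dynkin edges (a single edge where a_ij = a_ji = -1; a double or triple edge where a_ij * a_ji = 2 or 3), the diagram is a chain of 2 nodes with a fork of two nodes at one end (D_4). One simple-root ordering that puts it in standard form is (alpha_3, alpha_2, alpha_4, alpha_1). So the algebra is type D_4, i.e. so(8).

type D_4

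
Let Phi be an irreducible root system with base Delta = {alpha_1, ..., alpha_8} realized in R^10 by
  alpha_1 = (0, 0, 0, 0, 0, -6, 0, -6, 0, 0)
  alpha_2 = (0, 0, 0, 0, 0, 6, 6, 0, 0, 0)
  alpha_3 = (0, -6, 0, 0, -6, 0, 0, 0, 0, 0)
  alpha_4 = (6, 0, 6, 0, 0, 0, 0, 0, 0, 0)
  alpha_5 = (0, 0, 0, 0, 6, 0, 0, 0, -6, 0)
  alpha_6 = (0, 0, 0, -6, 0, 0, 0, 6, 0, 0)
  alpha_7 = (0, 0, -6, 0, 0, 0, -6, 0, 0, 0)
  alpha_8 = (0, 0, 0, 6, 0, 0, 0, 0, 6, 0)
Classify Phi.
A8

Compute the Cartan integers a_ij = 2(alpha_i, alpha_j)/(alpha_j, alpha_j); the resulting 8x8 Cartan matrix is
[[2, -1, 0, 0, 0, -1, 0, 0], [-1, 2, 0, 0, 0, 0, -1, 0], [0, 0, 2, 0, -1, 0, 0, 0], [0, 0, 0, 2, 0, 0, -1, 0], [0, 0, -1, 0, 2, 0, 0, -1], [-1, 0, 0, 0, 0, 2, 0, -1], [0, -1, 0, -1, 0, 0, 2, 0], [0, 0, 0, 0, -1, -1, 0, 2]].
All simple roots have the same length, so the diagram is simply laced. The associated Dynkin diagram is a chain of 8 nodes with single edges (A_8), so the type is A_8 (the algebra sl(9)).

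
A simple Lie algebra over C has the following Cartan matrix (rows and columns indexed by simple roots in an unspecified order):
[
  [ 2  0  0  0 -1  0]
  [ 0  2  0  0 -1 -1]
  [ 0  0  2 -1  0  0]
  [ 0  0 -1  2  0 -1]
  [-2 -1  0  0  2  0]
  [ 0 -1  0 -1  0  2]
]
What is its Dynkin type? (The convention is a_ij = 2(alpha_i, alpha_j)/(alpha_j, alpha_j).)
type B_6

The matrix has rank 6 with 2's on the diagonal. Reading the off-diagonal entries as Dynkin edges (a single edge where a_ij = a_ji = -1; a double or triple edge where a_ij * a_ji = 2 or 3), the diagram is a chain of 6 nodes with a double edge at one end; the terminal node there is the unique short simple root (B_6). One simple-root ordering that puts it in standard form is (alpha_3, alpha_4, alpha_6, alpha_2, alpha_5, alpha_1). So the algebra is type B_6, i.e. so(13).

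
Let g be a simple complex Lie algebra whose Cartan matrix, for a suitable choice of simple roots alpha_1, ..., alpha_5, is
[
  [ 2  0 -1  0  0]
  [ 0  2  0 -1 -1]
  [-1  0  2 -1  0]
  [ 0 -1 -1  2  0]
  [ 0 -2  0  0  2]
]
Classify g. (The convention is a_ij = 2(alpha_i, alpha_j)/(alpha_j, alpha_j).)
The matrix has rank 5 with 2's on the diagonal. Reading the off-diagonal entries as Dynkin edges (a single edge where a_ij = a_ji = -1; a double or triple edge where a_ij * a_ji = 2 or 3), the diagram is a chain of 5 nodes with a double edge at one end; the terminal node there is the unique long simple root (C_5). One simple-root ordering that puts it in standard form is (alpha_1, alpha_3, alpha_4, alpha_2, alpha_5). So the algebra is type C_5, i.e. sp(10).

C_5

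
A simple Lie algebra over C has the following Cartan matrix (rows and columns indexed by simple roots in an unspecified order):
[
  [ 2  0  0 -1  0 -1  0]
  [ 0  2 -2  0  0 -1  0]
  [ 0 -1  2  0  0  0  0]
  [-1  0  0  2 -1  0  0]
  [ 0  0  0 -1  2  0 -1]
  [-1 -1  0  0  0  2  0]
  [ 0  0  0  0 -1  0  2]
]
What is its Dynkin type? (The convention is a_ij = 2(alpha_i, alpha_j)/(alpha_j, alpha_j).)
The matrix has rank 7 with 2's on the diagonal. Reading the off-diagonal entries as Dynkin edges (a single edge where a_ij = a_ji = -1; a double or triple edge where a_ij * a_ji = 2 or 3), the diagram is a chain of 7 nodes with a double edge at one end; the terminal node there is the unique short simple root (B_7). One simple-root ordering that puts it in standard form is (alpha_7, alpha_5, alpha_4, alpha_1, alpha_6, alpha_2, alpha_3). So the algebra is type B_7, i.e. so(15).

B_7 (so(15))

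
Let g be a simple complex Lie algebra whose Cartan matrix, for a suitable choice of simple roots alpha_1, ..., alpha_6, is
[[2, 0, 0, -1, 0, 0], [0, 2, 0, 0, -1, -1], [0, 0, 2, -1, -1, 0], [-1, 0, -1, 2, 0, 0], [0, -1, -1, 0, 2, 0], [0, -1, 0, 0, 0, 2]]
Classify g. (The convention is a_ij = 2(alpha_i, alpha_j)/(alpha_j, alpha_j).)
The matrix has rank 6 with 2's on the diagonal. Reading the off-diagonal entries as Dynkin edges (a single edge where a_ij = a_ji = -1; a double or triple edge where a_ij * a_ji = 2 or 3), the diagram is a chain of 6 nodes with single edges (A_6). One simple-root ordering that puts it in standard form is (alpha_1, alpha_4, alpha_3, alpha_5, alpha_2, alpha_6). So the algebra is type A_6, i.e. sl(7).

A_6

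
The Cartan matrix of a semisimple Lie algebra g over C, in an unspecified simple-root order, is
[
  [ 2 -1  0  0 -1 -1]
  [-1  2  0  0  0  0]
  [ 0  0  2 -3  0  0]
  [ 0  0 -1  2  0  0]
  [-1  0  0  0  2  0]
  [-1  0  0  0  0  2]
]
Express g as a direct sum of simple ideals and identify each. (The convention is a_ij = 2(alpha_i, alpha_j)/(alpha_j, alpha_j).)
type D_4 ⊕ type G_2

The diagram associated to this matrix has two connected components: the simple roots {alpha_1, alpha_2, alpha_5, alpha_6} form a chain of 2 nodes with a fork of two nodes at one end (D_4), and {alpha_3, alpha_4} form two nodes joined by a triple edge (G_2). A semisimple Lie algebra decomposes uniquely as the direct sum of simple ideals, one per connected component of its Dynkin diagram, so g ≅ D_4 ⊕ G_2 (dimension 28 + 14 = 42).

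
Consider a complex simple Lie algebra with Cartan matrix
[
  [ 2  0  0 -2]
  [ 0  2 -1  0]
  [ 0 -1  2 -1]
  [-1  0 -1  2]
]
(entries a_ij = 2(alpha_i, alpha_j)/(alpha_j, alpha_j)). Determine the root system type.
C_4

The matrix has rank 4 with 2's on the diagonal. Reading the off-diagonal entries as Dynkin edges (a single edge where a_ij = a_ji = -1; a double or triple edge where a_ij * a_ji = 2 or 3), the diagram is a chain of 4 nodes with a double edge at one end; the terminal node there is the unique long simple root (C_4). One simple-root ordering that puts it in standard form is (alpha_2, alpha_3, alpha_4, alpha_1). So the algebra is type C_4, i.e. sp(8).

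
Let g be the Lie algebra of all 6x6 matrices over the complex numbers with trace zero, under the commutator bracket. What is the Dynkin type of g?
This is sl(6), which has dimension 6^2 - 1 = 35 and rank 6 - 1 = 5 (a Cartan subalgebra is the diagonal traceless matrices). In the classification of classical Lie algebras, the special linear algebra sl(n+1) has type A_n; here n = 5, so the Dynkin diagram is a chain of 5 nodes with single edges (A_5). Hence the type is A_5.

A_5 (sl(6))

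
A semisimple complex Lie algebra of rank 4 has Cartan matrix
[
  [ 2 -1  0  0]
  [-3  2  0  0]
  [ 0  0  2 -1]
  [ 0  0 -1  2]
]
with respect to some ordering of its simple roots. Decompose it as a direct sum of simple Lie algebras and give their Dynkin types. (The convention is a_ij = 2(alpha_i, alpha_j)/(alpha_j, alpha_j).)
The diagram associated to this matrix has two connected components: the simple roots {alpha_3, alpha_4} form a chain of 2 nodes with single edges (A_2), and {alpha_1, alpha_2} form two nodes joined by a triple edge (G_2). A semisimple Lie algebra decomposes uniquely as the direct sum of simple ideals, one per connected component of its Dynkin diagram, so g ≅ A_2 ⊕ G_2 (dimension 8 + 14 = 22).

A_2 ⊕ G_2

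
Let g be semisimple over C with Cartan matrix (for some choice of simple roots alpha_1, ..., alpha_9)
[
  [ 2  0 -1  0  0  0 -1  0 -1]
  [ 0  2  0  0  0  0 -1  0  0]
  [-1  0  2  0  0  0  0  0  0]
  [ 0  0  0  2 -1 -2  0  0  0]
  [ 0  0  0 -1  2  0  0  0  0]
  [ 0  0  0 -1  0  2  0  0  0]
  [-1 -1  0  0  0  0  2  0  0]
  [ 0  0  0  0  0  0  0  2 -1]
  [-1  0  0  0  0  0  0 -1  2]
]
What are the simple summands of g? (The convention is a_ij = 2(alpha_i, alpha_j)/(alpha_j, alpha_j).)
The diagram associated to this matrix has two connected components: the simple roots {alpha_4, alpha_5, alpha_6} form a chain of 3 nodes with a double edge at one end; the terminal node there is the unique short simple root (B_3), and {alpha_1, alpha_2, alpha_3, alpha_7, alpha_8, alpha_9} form a chain of 5 nodes with one extra node attached to the third node from one end (E_6). A semisimple Lie algebra decomposes uniquely as the direct sum of simple ideals, one per connected component of its Dynkin diagram, so g ≅ B_3 ⊕ E_6 (dimension 21 + 78 = 99).

B_3 (so(7)) + E_6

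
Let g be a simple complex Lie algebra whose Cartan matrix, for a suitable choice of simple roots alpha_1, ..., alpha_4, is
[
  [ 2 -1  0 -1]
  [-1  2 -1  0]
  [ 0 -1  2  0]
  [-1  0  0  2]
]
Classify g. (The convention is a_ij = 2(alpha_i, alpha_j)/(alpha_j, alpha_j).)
The matrix has rank 4 with 2's on the diagonal. Reading the off-diagonal entries as Dynkin edges (a single edge where a_ij = a_ji = -1; a double or triple edge where a_ij * a_ji = 2 or 3), the diagram is a chain of 4 nodes with single edges (A_4). One simple-root ordering that puts it in standard form is (alpha_3, alpha_2, alpha_1, alpha_4). So the algebra is type A_4, i.e. sl(5).

A_4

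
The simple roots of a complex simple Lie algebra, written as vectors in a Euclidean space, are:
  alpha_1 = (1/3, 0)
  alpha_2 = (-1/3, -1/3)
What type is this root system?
Compute the Cartan integers a_ij = 2(alpha_i, alpha_j)/(alpha_j, alpha_j); the resulting 2x2 Cartan matrix is
[[2, -1], [-2, 2]].
The roots have two lengths (squared-length ratio 2:1); the short ones are alpha_{1}. The associated Dynkin diagram is a chain of 2 nodes with a double edge at one end; the terminal node there is the unique short simple root (B_2), so the type is B_2 (the algebra so(5)).

B2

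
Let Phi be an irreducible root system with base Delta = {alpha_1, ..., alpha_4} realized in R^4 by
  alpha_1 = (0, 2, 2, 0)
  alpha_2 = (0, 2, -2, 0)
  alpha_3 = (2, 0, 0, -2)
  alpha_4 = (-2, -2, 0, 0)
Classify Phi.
Compute the Cartan integers a_ij = 2(alpha_i, alpha_j)/(alpha_j, alpha_j); the resulting 4x4 Cartan matrix is
[[2, 0, 0, -1], [0, 2, 0, -1], [0, 0, 2, -1], [-1, -1, -1, 2]].
All simple roots have the same length, so the diagram is simply laced. The associated Dynkin diagram is a chain of 2 nodes with a fork of two nodes at one end (D_4), so the type is D_4 (the algebra so(8)).

D_4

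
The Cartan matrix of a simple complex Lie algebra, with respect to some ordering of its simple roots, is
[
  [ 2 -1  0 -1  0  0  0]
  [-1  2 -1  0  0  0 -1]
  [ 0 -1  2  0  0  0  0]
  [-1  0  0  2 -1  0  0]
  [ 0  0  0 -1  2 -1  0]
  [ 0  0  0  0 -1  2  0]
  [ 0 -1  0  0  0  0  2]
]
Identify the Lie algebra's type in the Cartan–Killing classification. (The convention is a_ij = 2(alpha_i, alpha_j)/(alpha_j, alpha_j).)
The matrix has rank 7 with 2's on the diagonal. Reading the off-diagonal entries as Dynkin edges (a single edge where a_ij = a_ji = -1; a double or triple edge where a_ij * a_ji = 2 or 3), the diagram is a chain of 5 nodes with a fork of two nodes at one end (D_7). One simple-root ordering that puts it in standard form is (alpha_6, alpha_5, alpha_4, alpha_1, alpha_2, alpha_3, alpha_7). So the algebra is type D_7, i.e. so(14).

type D_7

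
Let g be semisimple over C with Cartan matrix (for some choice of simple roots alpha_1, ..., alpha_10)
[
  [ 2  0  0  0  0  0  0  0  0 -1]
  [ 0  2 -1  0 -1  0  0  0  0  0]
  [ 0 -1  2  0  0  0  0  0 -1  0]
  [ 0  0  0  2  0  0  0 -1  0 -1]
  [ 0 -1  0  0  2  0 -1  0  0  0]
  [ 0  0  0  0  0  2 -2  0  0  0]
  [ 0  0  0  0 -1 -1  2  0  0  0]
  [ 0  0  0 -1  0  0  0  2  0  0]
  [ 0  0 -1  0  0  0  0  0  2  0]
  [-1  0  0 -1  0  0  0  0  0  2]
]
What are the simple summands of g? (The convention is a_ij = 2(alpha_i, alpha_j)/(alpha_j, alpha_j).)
The diagram associated to this matrix has two connected components: the simple roots {alpha_1, alpha_4, alpha_8, alpha_10} form a chain of 4 nodes with single edges (A_4), and {alpha_2, alpha_3, alpha_5, alpha_6, alpha_7, alpha_9} form a chain of 6 nodes with a double edge at one end; the terminal node there is the unique long simple root (C_6). A semisimple Lie algebra decomposes uniquely as the direct sum of simple ideals, one per connected component of its Dynkin diagram, so g ≅ A_4 ⊕ C_6 (dimension 24 + 78 = 102).

A4 + C6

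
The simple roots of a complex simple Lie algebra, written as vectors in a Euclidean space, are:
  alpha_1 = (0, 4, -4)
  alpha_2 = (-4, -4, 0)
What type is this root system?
Compute the Cartan integers a_ij = 2(alpha_i, alpha_j)/(alpha_j, alpha_j); the resulting 2x2 Cartan matrix is
[[2, -1], [-1, 2]].
All simple roots have the same length, so the diagram is simply laced. The associated Dynkin diagram is a chain of 2 nodes with single edges (A_2), so the type is A_2 (the algebra sl(3)).

type A_2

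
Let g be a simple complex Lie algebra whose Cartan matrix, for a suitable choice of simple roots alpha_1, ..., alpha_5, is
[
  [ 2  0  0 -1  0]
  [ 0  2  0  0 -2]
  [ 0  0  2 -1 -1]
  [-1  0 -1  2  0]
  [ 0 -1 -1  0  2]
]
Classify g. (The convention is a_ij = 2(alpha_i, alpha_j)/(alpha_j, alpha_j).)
C5

The matrix has rank 5 with 2's on the diagonal. Reading the off-diagonal entries as Dynkin edges (a single edge where a_ij = a_ji = -1; a double or triple edge where a_ij * a_ji = 2 or 3), the diagram is a chain of 5 nodes with a double edge at one end; the terminal node there is the unique long simple root (C_5). One simple-root ordering that puts it in standard form is (alpha_1, alpha_4, alpha_3, alpha_5, alpha_2). So the algebra is type C_5, i.e. sp(10).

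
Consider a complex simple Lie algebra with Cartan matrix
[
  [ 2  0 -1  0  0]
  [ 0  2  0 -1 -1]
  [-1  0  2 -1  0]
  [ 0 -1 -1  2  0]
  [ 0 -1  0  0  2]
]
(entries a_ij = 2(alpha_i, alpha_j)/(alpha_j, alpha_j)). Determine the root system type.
The matrix has rank 5 with 2's on the diagonal. Reading the off-diagonal entries as Dynkin edges (a single edge where a_ij = a_ji = -1; a double or triple edge where a_ij * a_ji = 2 or 3), the diagram is a chain of 5 nodes with single edges (A_5). One simple-root ordering that puts it in standard form is (alpha_1, alpha_3, alpha_4, alpha_2, alpha_5). So the algebra is type A_5, i.e. sl(6).

A5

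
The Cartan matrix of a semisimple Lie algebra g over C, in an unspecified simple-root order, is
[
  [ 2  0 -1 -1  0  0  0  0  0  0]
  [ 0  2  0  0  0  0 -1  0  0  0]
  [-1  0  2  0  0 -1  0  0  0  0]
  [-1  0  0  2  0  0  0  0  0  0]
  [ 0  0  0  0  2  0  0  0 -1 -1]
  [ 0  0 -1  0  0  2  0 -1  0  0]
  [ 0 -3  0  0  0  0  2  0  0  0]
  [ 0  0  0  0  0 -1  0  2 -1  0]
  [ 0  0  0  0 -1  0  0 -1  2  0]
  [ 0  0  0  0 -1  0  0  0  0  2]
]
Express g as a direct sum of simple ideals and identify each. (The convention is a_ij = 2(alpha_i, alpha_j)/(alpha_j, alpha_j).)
The diagram associated to this matrix has two connected components: the simple roots {alpha_1, alpha_3, alpha_4, alpha_5, alpha_6, alpha_8, alpha_9, alpha_10} form a chain of 8 nodes with single edges (A_8), and {alpha_2, alpha_7} form two nodes joined by a triple edge (G_2). A semisimple Lie algebra decomposes uniquely as the direct sum of simple ideals, one per connected component of its Dynkin diagram, so g ≅ A_8 ⊕ G_2 (dimension 80 + 14 = 94).

A_8 (sl(9)) ⊕ G_2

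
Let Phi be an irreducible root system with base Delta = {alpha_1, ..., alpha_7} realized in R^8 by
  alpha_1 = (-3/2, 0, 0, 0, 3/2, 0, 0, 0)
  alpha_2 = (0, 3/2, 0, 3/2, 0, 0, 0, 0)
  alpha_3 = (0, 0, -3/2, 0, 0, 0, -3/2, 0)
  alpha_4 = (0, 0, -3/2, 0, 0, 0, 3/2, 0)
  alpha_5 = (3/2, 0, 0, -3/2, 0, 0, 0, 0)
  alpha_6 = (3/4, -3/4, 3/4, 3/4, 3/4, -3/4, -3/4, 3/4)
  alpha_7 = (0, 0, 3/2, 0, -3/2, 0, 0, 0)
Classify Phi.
Compute the Cartan integers a_ij = 2(alpha_i, alpha_j)/(alpha_j, alpha_j); the resulting 7x7 Cartan matrix is
[[2, 0, 0, 0, -1, 0, -1], [0, 2, 0, 0, -1, 0, 0], [0, 0, 2, 0, 0, 0, -1], [0, 0, 0, 2, 0, -1, -1], [-1, -1, 0, 0, 2, 0, 0], [0, 0, 0, -1, 0, 2, 0], [-1, 0, -1, -1, 0, 0, 2]].
All simple roots have the same length, so the diagram is simply laced. The associated Dynkin diagram is a chain of 6 nodes with one extra node attached to the third node from one end (E_7), so the type is E_7.

E7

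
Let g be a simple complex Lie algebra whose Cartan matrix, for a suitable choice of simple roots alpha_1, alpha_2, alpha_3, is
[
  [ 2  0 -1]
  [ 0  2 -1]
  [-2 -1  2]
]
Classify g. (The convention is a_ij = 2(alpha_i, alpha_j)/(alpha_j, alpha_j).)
B_3

The matrix has rank 3 with 2's on the diagonal. Reading the off-diagonal entries as Dynkin edges (a single edge where a_ij = a_ji = -1; a double or triple edge where a_ij * a_ji = 2 or 3), the diagram is a chain of 3 nodes with a double edge at one end; the terminal node there is the unique short simple root (B_3). One simple-root ordering that puts it in standard form is (alpha_2, alpha_3, alpha_1). So the algebra is type B_3, i.e. so(7).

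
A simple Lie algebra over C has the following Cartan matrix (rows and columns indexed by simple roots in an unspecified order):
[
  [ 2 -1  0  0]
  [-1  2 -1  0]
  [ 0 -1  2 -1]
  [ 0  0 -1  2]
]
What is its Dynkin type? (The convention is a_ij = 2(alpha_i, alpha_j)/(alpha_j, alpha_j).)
A_4 (sl(5))

The matrix has rank 4 with 2's on the diagonal. Reading the off-diagonal entries as Dynkin edges (a single edge where a_ij = a_ji = -1; a double or triple edge where a_ij * a_ji = 2 or 3), the diagram is a chain of 4 nodes with single edges (A_4). One simple-root ordering that puts it in standard form is (alpha_4, alpha_3, alpha_2, alpha_1). So the algebra is type A_4, i.e. sl(5).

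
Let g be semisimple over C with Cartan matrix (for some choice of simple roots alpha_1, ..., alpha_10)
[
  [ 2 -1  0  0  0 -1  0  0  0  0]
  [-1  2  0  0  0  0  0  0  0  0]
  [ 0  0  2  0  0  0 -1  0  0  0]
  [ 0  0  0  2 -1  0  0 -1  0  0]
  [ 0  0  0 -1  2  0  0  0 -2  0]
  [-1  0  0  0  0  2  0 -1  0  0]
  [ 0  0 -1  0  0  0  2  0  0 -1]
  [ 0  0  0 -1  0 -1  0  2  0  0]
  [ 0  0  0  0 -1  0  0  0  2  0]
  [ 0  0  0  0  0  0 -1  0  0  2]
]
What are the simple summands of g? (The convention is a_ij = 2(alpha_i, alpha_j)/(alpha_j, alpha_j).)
The diagram associated to this matrix has two connected components: the simple roots {alpha_3, alpha_7, alpha_10} form a chain of 3 nodes with single edges (A_3), and {alpha_1, alpha_2, alpha_4, alpha_5, alpha_6, alpha_8, alpha_9} form a chain of 7 nodes with a double edge at one end; the terminal node there is the unique short simple root (B_7). A semisimple Lie algebra decomposes uniquely as the direct sum of simple ideals, one per connected component of its Dynkin diagram, so g ≅ A_3 ⊕ B_7 (dimension 15 + 105 = 120).

A_3 (sl(4)) ⊕ B_7 (so(15))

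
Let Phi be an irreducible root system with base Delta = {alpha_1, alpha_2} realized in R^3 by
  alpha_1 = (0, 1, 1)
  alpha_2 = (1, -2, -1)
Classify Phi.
Compute the Cartan integers a_ij = 2(alpha_i, alpha_j)/(alpha_j, alpha_j); the resulting 2x2 Cartan matrix is
[[2, -1], [-3, 2]].
The roots have two lengths (squared-length ratio 3:1); the short ones are alpha_{1}. The associated Dynkin diagram is two nodes joined by a triple edge (G_2), so the type is G_2.

type G_2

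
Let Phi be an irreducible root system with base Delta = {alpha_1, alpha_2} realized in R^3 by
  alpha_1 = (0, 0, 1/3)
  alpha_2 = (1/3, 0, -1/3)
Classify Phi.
B_2 (so(5))

Compute the Cartan integers a_ij = 2(alpha_i, alpha_j)/(alpha_j, alpha_j); the resulting 2x2 Cartan matrix is
[[2, -1], [-2, 2]].
The roots have two lengths (squared-length ratio 2:1); the short ones are alpha_{1}. The associated Dynkin diagram is a chain of 2 nodes with a double edge at one end; the terminal node there is the unique short simple root (B_2), so the type is B_2 (the algebra so(5)).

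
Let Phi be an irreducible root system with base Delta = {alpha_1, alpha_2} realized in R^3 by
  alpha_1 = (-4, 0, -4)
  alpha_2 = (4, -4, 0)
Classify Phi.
Compute the Cartan integers a_ij = 2(alpha_i, alpha_j)/(alpha_j, alpha_j); the resulting 2x2 Cartan matrix is
[[2, -1], [-1, 2]].
All simple roots have the same length, so the diagram is simply laced. The associated Dynkin diagram is a chain of 2 nodes with single edges (A_2), so the type is A_2 (the algebra sl(3)).

type A_2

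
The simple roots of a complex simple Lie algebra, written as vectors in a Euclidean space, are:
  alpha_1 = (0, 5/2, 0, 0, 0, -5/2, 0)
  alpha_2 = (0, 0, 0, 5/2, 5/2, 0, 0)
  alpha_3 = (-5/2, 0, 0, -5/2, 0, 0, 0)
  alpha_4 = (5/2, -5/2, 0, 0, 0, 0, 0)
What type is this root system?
Compute the Cartan integers a_ij = 2(alpha_i, alpha_j)/(alpha_j, alpha_j); the resulting 4x4 Cartan matrix is
[[2, 0, 0, -1], [0, 2, -1, 0], [0, -1, 2, -1], [-1, 0, -1, 2]].
All simple roots have the same length, so the diagram is simply laced. The associated Dynkin diagram is a chain of 4 nodes with single edges (A_4), so the type is A_4 (the algebra sl(5)).

A4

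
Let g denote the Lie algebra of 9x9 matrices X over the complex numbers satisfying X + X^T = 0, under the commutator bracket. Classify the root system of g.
This is so(9) with 9 odd, which has dimension 9(9-1)/2 = 36 and rank (9-1)/2 = 4. In the classification of classical Lie algebras, the orthogonal algebra so(2n+1) in an odd number of variables has type B_n; here n = 4, so the Dynkin diagram is a chain of 4 nodes with a double edge at one end; the terminal node there is the unique short simple root (B_4). Hence the type is B_4.

B_4 (so(9))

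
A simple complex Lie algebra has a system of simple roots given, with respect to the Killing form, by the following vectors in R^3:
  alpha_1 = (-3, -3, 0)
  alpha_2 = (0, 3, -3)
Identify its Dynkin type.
Compute the Cartan integers a_ij = 2(alpha_i, alpha_j)/(alpha_j, alpha_j); the resulting 2x2 Cartan matrix is
[[2, -1], [-1, 2]].
All simple roots have the same length, so the diagram is simply laced. The associated Dynkin diagram is a chain of 2 nodes with single edges (A_2), so the type is A_2 (the algebra sl(3)).

A_2 (sl(3))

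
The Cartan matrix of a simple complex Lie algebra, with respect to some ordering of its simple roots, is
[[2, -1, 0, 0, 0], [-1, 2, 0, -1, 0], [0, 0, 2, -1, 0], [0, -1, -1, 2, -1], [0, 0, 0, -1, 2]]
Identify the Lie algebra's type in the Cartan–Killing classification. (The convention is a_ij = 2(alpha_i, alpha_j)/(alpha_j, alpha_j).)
The matrix has rank 5 with 2's on the diagonal. Reading the off-diagonal entries as Dynkin edges (a single edge where a_ij = a_ji = -1; a double or triple edge where a_ij * a_ji = 2 or 3), the diagram is a chain of 3 nodes with a fork of two nodes at one end (D_5). One simple-root ordering that puts it in standard form is (alpha_1, alpha_2, alpha_4, alpha_5, alpha_3). So the algebra is type D_5, i.e. so(10).

D5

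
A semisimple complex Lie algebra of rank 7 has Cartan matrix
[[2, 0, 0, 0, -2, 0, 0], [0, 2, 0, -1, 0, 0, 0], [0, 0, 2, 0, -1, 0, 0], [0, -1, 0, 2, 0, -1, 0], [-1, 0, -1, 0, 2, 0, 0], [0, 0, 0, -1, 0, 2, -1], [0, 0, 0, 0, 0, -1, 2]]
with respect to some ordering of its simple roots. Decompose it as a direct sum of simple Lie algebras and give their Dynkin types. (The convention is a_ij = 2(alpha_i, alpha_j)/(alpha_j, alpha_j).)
type A_4 ⊕ type C_3

The diagram associated to this matrix has two connected components: the simple roots {alpha_2, alpha_4, alpha_6, alpha_7} form a chain of 4 nodes with single edges (A_4), and {alpha_1, alpha_3, alpha_5} form a chain of 3 nodes with a double edge at one end; the terminal node there is the unique long simple root (C_3). A semisimple Lie algebra decomposes uniquely as the direct sum of simple ideals, one per connected component of its Dynkin diagram, so g ≅ A_4 ⊕ C_3 (dimension 24 + 21 = 45).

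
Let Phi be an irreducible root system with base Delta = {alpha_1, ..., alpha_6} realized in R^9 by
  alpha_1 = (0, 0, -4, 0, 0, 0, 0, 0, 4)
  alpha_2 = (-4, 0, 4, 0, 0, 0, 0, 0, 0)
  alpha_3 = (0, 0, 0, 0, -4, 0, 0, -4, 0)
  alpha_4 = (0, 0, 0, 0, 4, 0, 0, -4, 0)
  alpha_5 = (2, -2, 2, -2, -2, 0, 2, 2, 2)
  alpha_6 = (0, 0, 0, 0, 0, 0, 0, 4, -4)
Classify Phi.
E_6

Compute the Cartan integers a_ij = 2(alpha_i, alpha_j)/(alpha_j, alpha_j); the resulting 6x6 Cartan matrix is
[[2, -1, 0, 0, 0, -1], [-1, 2, 0, 0, 0, 0], [0, 0, 2, 0, 0, -1], [0, 0, 0, 2, -1, -1], [0, 0, 0, -1, 2, 0], [-1, 0, -1, -1, 0, 2]].
All simple roots have the same length, so the diagram is simply laced. The associated Dynkin diagram is a chain of 5 nodes with one extra node attached to the third node from one end (E_6), so the type is E_6.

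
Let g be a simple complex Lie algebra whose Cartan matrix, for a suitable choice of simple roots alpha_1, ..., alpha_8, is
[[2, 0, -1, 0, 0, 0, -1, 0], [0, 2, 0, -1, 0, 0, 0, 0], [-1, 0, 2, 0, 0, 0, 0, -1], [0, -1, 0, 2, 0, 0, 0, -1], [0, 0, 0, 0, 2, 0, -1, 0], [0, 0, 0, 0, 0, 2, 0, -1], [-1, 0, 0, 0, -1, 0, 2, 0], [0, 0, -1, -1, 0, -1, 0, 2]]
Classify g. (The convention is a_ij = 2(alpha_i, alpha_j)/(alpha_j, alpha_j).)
type E_8

The matrix has rank 8 with 2's on the diagonal. Reading the off-diagonal entries as Dynkin edges (a single edge where a_ij = a_ji = -1; a double or triple edge where a_ij * a_ji = 2 or 3), the diagram is a chain of 7 nodes with one extra node attached to the third node from one end (E_8). One simple-root ordering that puts it in standard form is (alpha_2, alpha_6, alpha_4, alpha_8, alpha_3, alpha_1, alpha_7, alpha_5). So the algebra is type E_8.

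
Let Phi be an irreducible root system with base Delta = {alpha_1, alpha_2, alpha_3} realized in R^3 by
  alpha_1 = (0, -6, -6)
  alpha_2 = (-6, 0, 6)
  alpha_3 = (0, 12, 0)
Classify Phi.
Compute the Cartan integers a_ij = 2(alpha_i, alpha_j)/(alpha_j, alpha_j); the resulting 3x3 Cartan matrix is
[[2, -1, -1], [-1, 2, 0], [-2, 0, 2]].
The roots have two lengths (squared-length ratio 2:1); the short ones are alpha_{1,2}. The associated Dynkin diagram is a chain of 3 nodes with a double edge at one end; the terminal node there is the unique long simple root (C_3), so the type is C_3 (the algebra sp(6)).

C_3 (sp(6))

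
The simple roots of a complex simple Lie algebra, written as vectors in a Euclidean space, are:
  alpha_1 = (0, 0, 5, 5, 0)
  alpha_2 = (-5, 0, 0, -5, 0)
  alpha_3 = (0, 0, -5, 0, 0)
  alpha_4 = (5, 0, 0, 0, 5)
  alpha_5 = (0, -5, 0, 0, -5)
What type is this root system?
B_5 (so(11))

Compute the Cartan integers a_ij = 2(alpha_i, alpha_j)/(alpha_j, alpha_j); the resulting 5x5 Cartan matrix is
[[2, -1, -2, 0, 0], [-1, 2, 0, -1, 0], [-1, 0, 2, 0, 0], [0, -1, 0, 2, -1], [0, 0, 0, -1, 2]].
The roots have two lengths (squared-length ratio 2:1); the short ones are alpha_{3}. The associated Dynkin diagram is a chain of 5 nodes with a double edge at one end; the terminal node there is the unique short simple root (B_5), so the type is B_5 (the algebra so(11)).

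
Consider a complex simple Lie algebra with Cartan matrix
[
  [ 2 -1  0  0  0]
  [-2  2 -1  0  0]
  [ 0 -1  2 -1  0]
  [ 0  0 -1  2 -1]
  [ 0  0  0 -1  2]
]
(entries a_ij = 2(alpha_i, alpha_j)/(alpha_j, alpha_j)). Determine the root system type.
B5

The matrix has rank 5 with 2's on the diagonal. Reading the off-diagonal entries as Dynkin edges (a single edge where a_ij = a_ji = -1; a double or triple edge where a_ij * a_ji = 2 or 3), the diagram is a chain of 5 nodes with a double edge at one end; the terminal node there is the unique short simple root (B_5). One simple-root ordering that puts it in standard form is (alpha_5, alpha_4, alpha_3, alpha_2, alpha_1). So the algebra is type B_5, i.e. so(11).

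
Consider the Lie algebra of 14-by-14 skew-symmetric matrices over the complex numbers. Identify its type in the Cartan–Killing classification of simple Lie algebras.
This is so(14) with 14 even, which has dimension 14(14-1)/2 = 91 and rank 14/2 = 7. In the classification of classical Lie algebras, the orthogonal algebra so(2n) in an even number of variables has type D_n; here n = 7, so the Dynkin diagram is a chain of 5 nodes with a fork of two nodes at one end (D_7). Hence the type is D_7.

D_7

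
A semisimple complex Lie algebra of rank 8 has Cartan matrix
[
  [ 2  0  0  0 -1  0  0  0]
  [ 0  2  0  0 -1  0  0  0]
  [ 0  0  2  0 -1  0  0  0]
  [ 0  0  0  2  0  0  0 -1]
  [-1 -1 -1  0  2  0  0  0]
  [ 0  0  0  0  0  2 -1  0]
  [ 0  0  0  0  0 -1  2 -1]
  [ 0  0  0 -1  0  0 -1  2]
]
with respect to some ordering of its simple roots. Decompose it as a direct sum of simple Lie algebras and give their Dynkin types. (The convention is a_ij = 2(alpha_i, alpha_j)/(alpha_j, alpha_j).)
The diagram associated to this matrix has two connected components: the simple roots {alpha_4, alpha_6, alpha_7, alpha_8} form a chain of 4 nodes with single edges (A_4), and {alpha_1, alpha_2, alpha_3, alpha_5} form a chain of 2 nodes with a fork of two nodes at one end (D_4). A semisimple Lie algebra decomposes uniquely as the direct sum of simple ideals, one per connected component of its Dynkin diagram, so g ≅ A_4 ⊕ D_4 (dimension 24 + 28 = 52).

type A_4 + type D_4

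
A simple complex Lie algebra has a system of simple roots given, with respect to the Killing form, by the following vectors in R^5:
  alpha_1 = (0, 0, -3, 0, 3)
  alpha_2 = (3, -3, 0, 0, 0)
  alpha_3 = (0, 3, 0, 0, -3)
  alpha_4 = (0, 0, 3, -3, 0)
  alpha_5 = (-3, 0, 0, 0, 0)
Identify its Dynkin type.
B5

Compute the Cartan integers a_ij = 2(alpha_i, alpha_j)/(alpha_j, alpha_j); the resulting 5x5 Cartan matrix is
[[2, 0, -1, -1, 0], [0, 2, -1, 0, -2], [-1, -1, 2, 0, 0], [-1, 0, 0, 2, 0], [0, -1, 0, 0, 2]].
The roots have two lengths (squared-length ratio 2:1); the short ones are alpha_{5}. The associated Dynkin diagram is a chain of 5 nodes with a double edge at one end; the terminal node there is the unique short simple root (B_5), so the type is B_5 (the algebra so(11)).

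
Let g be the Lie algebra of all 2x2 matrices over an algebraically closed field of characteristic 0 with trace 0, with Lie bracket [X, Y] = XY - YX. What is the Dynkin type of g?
This is sl(2), which has dimension 2^2 - 1 = 3 and rank 2 - 1 = 1 (a Cartan subalgebra is the diagonal traceless matrices). In the classification of classical Lie algebras, the special linear algebra sl(n+1) has type A_n; here n = 1, so the Dynkin diagram is a chain of 1 nodes with single edges (A_1). Hence the type is A_1.

A1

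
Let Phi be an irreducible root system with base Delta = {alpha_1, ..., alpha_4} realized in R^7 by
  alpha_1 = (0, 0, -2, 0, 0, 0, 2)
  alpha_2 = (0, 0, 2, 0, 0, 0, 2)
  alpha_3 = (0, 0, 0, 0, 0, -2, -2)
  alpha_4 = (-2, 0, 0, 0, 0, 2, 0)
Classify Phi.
Compute the Cartan integers a_ij = 2(alpha_i, alpha_j)/(alpha_j, alpha_j); the resulting 4x4 Cartan matrix is
[[2, 0, -1, 0], [0, 2, -1, 0], [-1, -1, 2, -1], [0, 0, -1, 2]].
All simple roots have the same length, so the diagram is simply laced. The associated Dynkin diagram is a chain of 2 nodes with a fork of two nodes at one end (D_4), so the type is D_4 (the algebra so(8)).

D_4 (so(8))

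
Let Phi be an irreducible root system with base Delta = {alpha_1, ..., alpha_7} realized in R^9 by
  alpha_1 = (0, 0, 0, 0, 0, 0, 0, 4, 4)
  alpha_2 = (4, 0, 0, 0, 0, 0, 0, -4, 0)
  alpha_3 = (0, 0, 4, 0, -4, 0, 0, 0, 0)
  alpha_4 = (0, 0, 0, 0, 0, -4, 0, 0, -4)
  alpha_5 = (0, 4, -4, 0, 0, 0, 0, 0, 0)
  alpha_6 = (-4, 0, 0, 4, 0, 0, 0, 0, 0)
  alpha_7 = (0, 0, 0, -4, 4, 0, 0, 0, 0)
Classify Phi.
Compute the Cartan integers a_ij = 2(alpha_i, alpha_j)/(alpha_j, alpha_j); the resulting 7x7 Cartan matrix is
[[2, -1, 0, -1, 0, 0, 0], [-1, 2, 0, 0, 0, -1, 0], [0, 0, 2, 0, -1, 0, -1], [-1, 0, 0, 2, 0, 0, 0], [0, 0, -1, 0, 2, 0, 0], [0, -1, 0, 0, 0, 2, -1], [0, 0, -1, 0, 0, -1, 2]].
All simple roots have the same length, so the diagram is simply laced. The associated Dynkin diagram is a chain of 7 nodes with single edges (A_7), so the type is A_7 (the algebra sl(8)).

A_7 (sl(8))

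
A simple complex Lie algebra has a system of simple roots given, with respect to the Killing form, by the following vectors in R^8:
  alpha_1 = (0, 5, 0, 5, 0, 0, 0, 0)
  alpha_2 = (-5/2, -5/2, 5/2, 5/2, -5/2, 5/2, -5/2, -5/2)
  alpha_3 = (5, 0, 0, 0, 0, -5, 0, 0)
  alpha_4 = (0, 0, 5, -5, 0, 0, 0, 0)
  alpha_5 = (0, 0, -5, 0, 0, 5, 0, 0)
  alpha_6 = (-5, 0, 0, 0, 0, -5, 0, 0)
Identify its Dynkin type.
E_6

Compute the Cartan integers a_ij = 2(alpha_i, alpha_j)/(alpha_j, alpha_j); the resulting 6x6 Cartan matrix is
[[2, 0, 0, -1, 0, 0], [0, 2, -1, 0, 0, 0], [0, -1, 2, 0, -1, 0], [-1, 0, 0, 2, -1, 0], [0, 0, -1, -1, 2, -1], [0, 0, 0, 0, -1, 2]].
All simple roots have the same length, so the diagram is simply laced. The associated Dynkin diagram is a chain of 5 nodes with one extra node attached to the third node from one end (E_6), so the type is E_6.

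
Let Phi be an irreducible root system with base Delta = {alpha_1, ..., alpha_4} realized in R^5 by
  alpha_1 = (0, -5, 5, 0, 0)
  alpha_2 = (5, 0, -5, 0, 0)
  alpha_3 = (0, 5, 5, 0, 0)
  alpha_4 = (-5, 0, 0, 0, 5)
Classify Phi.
D_4 (so(8))

Compute the Cartan integers a_ij = 2(alpha_i, alpha_j)/(alpha_j, alpha_j); the resulting 4x4 Cartan matrix is
[[2, -1, 0, 0], [-1, 2, -1, -1], [0, -1, 2, 0], [0, -1, 0, 2]].
All simple roots have the same length, so the diagram is simply laced. The associated Dynkin diagram is a chain of 2 nodes with a fork of two nodes at one end (D_4), so the type is D_4 (the algebra so(8)).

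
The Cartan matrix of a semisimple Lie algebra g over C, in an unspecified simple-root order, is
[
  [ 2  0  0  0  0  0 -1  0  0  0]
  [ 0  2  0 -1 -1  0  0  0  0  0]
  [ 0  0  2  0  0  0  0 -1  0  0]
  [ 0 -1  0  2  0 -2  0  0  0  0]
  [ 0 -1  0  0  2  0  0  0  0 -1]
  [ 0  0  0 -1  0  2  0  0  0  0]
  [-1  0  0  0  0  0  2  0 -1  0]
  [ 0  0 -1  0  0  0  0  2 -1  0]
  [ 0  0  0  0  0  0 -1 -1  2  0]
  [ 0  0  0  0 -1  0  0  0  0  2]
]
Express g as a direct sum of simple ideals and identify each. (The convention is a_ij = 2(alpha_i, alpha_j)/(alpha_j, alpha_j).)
A_5 ⊕ B_5

The diagram associated to this matrix has two connected components: the simple roots {alpha_1, alpha_3, alpha_7, alpha_8, alpha_9} form a chain of 5 nodes with single edges (A_5), and {alpha_2, alpha_4, alpha_5, alpha_6, alpha_10} form a chain of 5 nodes with a double edge at one end; the terminal node there is the unique short simple root (B_5). A semisimple Lie algebra decomposes uniquely as the direct sum of simple ideals, one per connected component of its Dynkin diagram, so g ≅ A_5 ⊕ B_5 (dimension 35 + 55 = 90).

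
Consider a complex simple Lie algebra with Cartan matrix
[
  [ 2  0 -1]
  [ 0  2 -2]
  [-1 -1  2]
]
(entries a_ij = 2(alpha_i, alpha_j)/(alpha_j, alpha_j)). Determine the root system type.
The matrix has rank 3 with 2's on the diagonal. Reading the off-diagonal entries as Dynkin edges (a single edge where a_ij = a_ji = -1; a double or triple edge where a_ij * a_ji = 2 or 3), the diagram is a chain of 3 nodes with a double edge at one end; the terminal node there is the unique long simple root (C_3). One simple-root ordering that puts it in standard form is (alpha_1, alpha_3, alpha_2). So the algebra is type C_3, i.e. sp(6).

type C_3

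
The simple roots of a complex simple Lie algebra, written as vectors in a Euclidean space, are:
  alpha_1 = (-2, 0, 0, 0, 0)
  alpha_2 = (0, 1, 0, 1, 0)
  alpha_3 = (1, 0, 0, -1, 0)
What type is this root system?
type C_3

Compute the Cartan integers a_ij = 2(alpha_i, alpha_j)/(alpha_j, alpha_j); the resulting 3x3 Cartan matrix is
[[2, 0, -2], [0, 2, -1], [-1, -1, 2]].
The roots have two lengths (squared-length ratio 2:1); the short ones are alpha_{2,3}. The associated Dynkin diagram is a chain of 3 nodes with a double edge at one end; the terminal node there is the unique long simple root (C_3), so the type is C_3 (the algebra sp(6)).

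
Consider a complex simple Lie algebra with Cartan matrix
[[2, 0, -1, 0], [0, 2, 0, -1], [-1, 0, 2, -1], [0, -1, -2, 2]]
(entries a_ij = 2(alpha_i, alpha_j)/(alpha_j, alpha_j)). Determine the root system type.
F_4

The matrix has rank 4 with 2's on the diagonal. Reading the off-diagonal entries as Dynkin edges (a single edge where a_ij = a_ji = -1; a double or triple edge where a_ij * a_ji = 2 or 3), the diagram is a chain of 4 nodes with a double edge between the middle two (F_4). One simple-root ordering that puts it in standard form is (alpha_2, alpha_4, alpha_3, alpha_1). So the algebra is type F_4.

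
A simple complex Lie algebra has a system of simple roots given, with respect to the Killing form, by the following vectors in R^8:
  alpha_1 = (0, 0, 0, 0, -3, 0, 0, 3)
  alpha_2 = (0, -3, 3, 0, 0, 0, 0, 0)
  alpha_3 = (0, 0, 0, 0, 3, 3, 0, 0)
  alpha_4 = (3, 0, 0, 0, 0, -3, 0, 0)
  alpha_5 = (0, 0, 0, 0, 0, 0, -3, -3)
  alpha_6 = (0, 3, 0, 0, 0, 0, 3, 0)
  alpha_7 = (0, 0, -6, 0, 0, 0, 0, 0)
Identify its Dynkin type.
type C_7

Compute the Cartan integers a_ij = 2(alpha_i, alpha_j)/(alpha_j, alpha_j); the resulting 7x7 Cartan matrix is
[[2, 0, -1, 0, -1, 0, 0], [0, 2, 0, 0, 0, -1, -1], [-1, 0, 2, -1, 0, 0, 0], [0, 0, -1, 2, 0, 0, 0], [-1, 0, 0, 0, 2, -1, 0], [0, -1, 0, 0, -1, 2, 0], [0, -2, 0, 0, 0, 0, 2]].
The roots have two lengths (squared-length ratio 2:1); the short ones are alpha_{1,2,3,4,5,6}. The associated Dynkin diagram is a chain of 7 nodes with a double edge at one end; the terminal node there is the unique long simple root (C_7), so the type is C_7 (the algebra sp(14)).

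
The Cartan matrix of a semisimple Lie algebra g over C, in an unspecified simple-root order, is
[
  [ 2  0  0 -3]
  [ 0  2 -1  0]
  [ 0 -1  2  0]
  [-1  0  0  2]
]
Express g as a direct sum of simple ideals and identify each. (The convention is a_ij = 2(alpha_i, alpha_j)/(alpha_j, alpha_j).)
A2 ⊕ G2

The diagram associated to this matrix has two connected components: the simple roots {alpha_2, alpha_3} form a chain of 2 nodes with single edges (A_2), and {alpha_1, alpha_4} form two nodes joined by a triple edge (G_2). A semisimple Lie algebra decomposes uniquely as the direct sum of simple ideals, one per connected component of its Dynkin diagram, so g ≅ A_2 ⊕ G_2 (dimension 8 + 14 = 22).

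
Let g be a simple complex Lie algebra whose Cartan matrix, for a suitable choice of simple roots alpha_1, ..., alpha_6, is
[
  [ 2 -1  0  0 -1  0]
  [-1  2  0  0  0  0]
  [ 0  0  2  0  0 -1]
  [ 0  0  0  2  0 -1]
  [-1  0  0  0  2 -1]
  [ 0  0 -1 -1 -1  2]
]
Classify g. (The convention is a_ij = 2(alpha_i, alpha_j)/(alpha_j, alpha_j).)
The matrix has rank 6 with 2's on the diagonal. Reading the off-diagonal entries as Dynkin edges (a single edge where a_ij = a_ji = -1; a double or triple edge where a_ij * a_ji = 2 or 3), the diagram is a chain of 4 nodes with a fork of two nodes at one end (D_6). One simple-root ordering that puts it in standard form is (alpha_2, alpha_1, alpha_5, alpha_6, alpha_4, alpha_3). So the algebra is type D_6, i.e. so(12).

D_6 (so(12))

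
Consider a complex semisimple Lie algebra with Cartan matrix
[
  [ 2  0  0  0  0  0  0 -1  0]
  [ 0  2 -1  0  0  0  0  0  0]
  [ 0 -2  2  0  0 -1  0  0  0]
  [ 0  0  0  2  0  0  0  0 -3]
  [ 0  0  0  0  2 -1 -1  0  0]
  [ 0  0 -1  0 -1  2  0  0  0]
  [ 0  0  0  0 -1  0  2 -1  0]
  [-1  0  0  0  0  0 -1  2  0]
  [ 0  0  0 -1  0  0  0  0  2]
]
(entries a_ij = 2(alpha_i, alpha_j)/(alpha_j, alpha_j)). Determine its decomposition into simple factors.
The diagram associated to this matrix has two connected components: the simple roots {alpha_1, alpha_2, alpha_3, alpha_5, alpha_6, alpha_7, alpha_8} form a chain of 7 nodes with a double edge at one end; the terminal node there is the unique short simple root (B_7), and {alpha_4, alpha_9} form two nodes joined by a triple edge (G_2). A semisimple Lie algebra decomposes uniquely as the direct sum of simple ideals, one per connected component of its Dynkin diagram, so g ≅ B_7 ⊕ G_2 (dimension 105 + 14 = 119).

B_7 (so(15)) + G_2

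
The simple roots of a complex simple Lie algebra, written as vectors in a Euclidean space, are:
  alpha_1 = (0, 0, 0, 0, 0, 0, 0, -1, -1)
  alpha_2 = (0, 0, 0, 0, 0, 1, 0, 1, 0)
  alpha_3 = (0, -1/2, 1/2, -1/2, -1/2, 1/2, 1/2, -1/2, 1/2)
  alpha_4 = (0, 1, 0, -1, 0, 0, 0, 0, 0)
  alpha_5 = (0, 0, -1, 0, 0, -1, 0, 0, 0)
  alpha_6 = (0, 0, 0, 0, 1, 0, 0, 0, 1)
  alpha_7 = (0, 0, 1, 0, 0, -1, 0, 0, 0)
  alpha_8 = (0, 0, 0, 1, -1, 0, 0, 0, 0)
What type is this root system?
type E_8

Compute the Cartan integers a_ij = 2(alpha_i, alpha_j)/(alpha_j, alpha_j); the resulting 8x8 Cartan matrix is
[[2, -1, 0, 0, 0, -1, 0, 0], [-1, 2, 0, 0, -1, 0, -1, 0], [0, 0, 2, 0, -1, 0, 0, 0], [0, 0, 0, 2, 0, 0, 0, -1], [0, -1, -1, 0, 2, 0, 0, 0], [-1, 0, 0, 0, 0, 2, 0, -1], [0, -1, 0, 0, 0, 0, 2, 0], [0, 0, 0, -1, 0, -1, 0, 2]].
All simple roots have the same length, so the diagram is simply laced. The associated Dynkin diagram is a chain of 7 nodes with one extra node attached to the third node from one end (E_8), so the type is E_8.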